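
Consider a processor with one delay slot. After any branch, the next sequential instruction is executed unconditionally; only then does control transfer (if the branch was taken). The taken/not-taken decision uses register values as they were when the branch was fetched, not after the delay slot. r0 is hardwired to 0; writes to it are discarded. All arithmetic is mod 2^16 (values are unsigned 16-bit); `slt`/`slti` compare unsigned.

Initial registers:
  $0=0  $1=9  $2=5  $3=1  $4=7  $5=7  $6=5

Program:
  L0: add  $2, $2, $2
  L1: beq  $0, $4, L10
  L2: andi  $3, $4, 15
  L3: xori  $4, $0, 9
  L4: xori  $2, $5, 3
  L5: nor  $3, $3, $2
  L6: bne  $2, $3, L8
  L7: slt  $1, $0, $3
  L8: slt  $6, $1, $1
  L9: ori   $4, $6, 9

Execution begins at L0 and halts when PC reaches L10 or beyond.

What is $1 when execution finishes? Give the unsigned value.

PC=0  add  $2, $2, $2        | $0=0 $1=9 $2=10 $3=1 $4=7 $5=7 $6=5
PC=1  beq  $0, $4, L10       | $0=0 $1=9 $2=10 $3=1 $4=7 $5=7 $6=5  [not taken]
PC=2  andi  $3, $4, 15       | $0=0 $1=9 $2=10 $3=7 $4=7 $5=7 $6=5
PC=3  xori  $4, $0, 9        | $0=0 $1=9 $2=10 $3=7 $4=9 $5=7 $6=5
PC=4  xori  $2, $5, 3        | $0=0 $1=9 $2=4 $3=7 $4=9 $5=7 $6=5
PC=5  nor  $3, $3, $2        | $0=0 $1=9 $2=4 $3=65528 $4=9 $5=7 $6=5
PC=6  bne  $2, $3, L8        | $0=0 $1=9 $2=4 $3=65528 $4=9 $5=7 $6=5  [TAKEN]
PC=7  slt  $1, $0, $3        | $0=0 $1=1 $2=4 $3=65528 $4=9 $5=7 $6=5
PC=8  slt  $6, $1, $1        | $0=0 $1=1 $2=4 $3=65528 $4=9 $5=7 $6=0
PC=9  ori   $4, $6, 9        | $0=0 $1=1 $2=4 $3=65528 $4=9 $5=7 $6=0

1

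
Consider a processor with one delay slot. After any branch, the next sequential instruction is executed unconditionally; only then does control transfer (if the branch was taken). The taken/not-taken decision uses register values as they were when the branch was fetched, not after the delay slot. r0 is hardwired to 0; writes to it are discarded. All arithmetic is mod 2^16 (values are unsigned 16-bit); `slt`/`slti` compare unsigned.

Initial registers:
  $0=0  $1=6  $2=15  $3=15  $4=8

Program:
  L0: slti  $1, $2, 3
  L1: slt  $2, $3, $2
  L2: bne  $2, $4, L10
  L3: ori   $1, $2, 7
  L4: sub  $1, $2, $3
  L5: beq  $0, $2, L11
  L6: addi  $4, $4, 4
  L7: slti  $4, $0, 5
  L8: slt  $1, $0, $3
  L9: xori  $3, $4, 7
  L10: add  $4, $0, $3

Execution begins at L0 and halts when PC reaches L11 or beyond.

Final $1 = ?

7

PC=0  slti  $1, $2, 3        | $0=0 $1=0 $2=15 $3=15 $4=8
PC=1  slt  $2, $3, $2        | $0=0 $1=0 $2=0 $3=15 $4=8
PC=2  bne  $2, $4, L10       | $0=0 $1=0 $2=0 $3=15 $4=8  [TAKEN]
PC=3  ori   $1, $2, 7        | $0=0 $1=7 $2=0 $3=15 $4=8
PC=10 add  $4, $0, $3        | $0=0 $1=7 $2=0 $3=15 $4=15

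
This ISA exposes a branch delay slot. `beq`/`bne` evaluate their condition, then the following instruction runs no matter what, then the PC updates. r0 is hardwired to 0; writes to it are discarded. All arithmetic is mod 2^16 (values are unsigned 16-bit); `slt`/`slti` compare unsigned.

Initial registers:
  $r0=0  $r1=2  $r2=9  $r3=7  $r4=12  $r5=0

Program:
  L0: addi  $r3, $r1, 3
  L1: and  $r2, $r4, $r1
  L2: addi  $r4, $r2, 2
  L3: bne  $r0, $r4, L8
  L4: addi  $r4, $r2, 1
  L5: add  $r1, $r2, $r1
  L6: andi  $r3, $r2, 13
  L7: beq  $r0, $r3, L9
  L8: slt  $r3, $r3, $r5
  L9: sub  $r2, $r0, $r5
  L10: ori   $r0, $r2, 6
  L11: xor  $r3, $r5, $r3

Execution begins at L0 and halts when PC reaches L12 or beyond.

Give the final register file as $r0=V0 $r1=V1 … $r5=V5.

PC=0  addi  $r3, $r1, 3      | $r0=0 $r1=2 $r2=9 $r3=5 $r4=12 $r5=0
PC=1  and  $r2, $r4, $r1     | $r0=0 $r1=2 $r2=0 $r3=5 $r4=12 $r5=0
PC=2  addi  $r4, $r2, 2      | $r0=0 $r1=2 $r2=0 $r3=5 $r4=2 $r5=0
PC=3  bne  $r0, $r4, L8      | $r0=0 $r1=2 $r2=0 $r3=5 $r4=2 $r5=0  [TAKEN]
PC=4  addi  $r4, $r2, 1      | $r0=0 $r1=2 $r2=0 $r3=5 $r4=1 $r5=0
PC=8  slt  $r3, $r3, $r5     | $r0=0 $r1=2 $r2=0 $r3=0 $r4=1 $r5=0
PC=9  sub  $r2, $r0, $r5     | $r0=0 $r1=2 $r2=0 $r3=0 $r4=1 $r5=0
PC=10 ori   $r0, $r2, 6      | $r0=0 $r1=2 $r2=0 $r3=0 $r4=1 $r5=0
PC=11 xor  $r3, $r5, $r3     | $r0=0 $r1=2 $r2=0 $r3=0 $r4=1 $r5=0

$r0=0 $r1=2 $r2=0 $r3=0 $r4=1 $r5=0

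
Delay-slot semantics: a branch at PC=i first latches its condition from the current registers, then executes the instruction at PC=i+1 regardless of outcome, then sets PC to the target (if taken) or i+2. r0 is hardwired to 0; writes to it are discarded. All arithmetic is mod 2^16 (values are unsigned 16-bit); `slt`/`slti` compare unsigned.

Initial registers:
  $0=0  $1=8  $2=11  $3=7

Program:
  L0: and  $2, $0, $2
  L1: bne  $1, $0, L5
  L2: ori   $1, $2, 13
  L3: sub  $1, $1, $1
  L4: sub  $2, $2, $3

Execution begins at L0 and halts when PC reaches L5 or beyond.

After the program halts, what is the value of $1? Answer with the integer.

[0] and  $2, $0, $2  →  {$0:0, $1:8, $2:0, $3:7}
[1] bne  $1, $0, L5  →  {$0:0, $1:8, $2:0, $3:7}  ⟨branch taken⟩
[2] ori   $1, $2, 13  →  {$0:0, $1:13, $2:0, $3:7}

13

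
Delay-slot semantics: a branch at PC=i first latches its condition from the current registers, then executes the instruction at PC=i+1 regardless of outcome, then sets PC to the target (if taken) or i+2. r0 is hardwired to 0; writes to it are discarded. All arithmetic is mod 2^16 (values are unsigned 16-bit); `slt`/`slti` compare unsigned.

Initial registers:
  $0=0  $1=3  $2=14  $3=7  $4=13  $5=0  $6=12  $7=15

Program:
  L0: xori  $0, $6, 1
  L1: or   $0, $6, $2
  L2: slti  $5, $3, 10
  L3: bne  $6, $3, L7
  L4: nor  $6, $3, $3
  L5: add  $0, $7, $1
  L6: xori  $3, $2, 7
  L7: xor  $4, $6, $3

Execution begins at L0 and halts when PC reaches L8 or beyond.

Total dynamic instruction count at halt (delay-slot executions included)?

6

PC=0  xori  $0, $6, 1        | $0=0 $1=3 $2=14 $3=7 $4=13 $5=0 $6=12 $7=15
PC=1  or   $0, $6, $2        | $0=0 $1=3 $2=14 $3=7 $4=13 $5=0 $6=12 $7=15
PC=2  slti  $5, $3, 10       | $0=0 $1=3 $2=14 $3=7 $4=13 $5=1 $6=12 $7=15
PC=3  bne  $6, $3, L7        | $0=0 $1=3 $2=14 $3=7 $4=13 $5=1 $6=12 $7=15  [TAKEN]
PC=4  nor  $6, $3, $3        | $0=0 $1=3 $2=14 $3=7 $4=13 $5=1 $6=65528 $7=15
PC=7  xor  $4, $6, $3        | $0=0 $1=3 $2=14 $3=7 $4=65535 $5=1 $6=65528 $7=15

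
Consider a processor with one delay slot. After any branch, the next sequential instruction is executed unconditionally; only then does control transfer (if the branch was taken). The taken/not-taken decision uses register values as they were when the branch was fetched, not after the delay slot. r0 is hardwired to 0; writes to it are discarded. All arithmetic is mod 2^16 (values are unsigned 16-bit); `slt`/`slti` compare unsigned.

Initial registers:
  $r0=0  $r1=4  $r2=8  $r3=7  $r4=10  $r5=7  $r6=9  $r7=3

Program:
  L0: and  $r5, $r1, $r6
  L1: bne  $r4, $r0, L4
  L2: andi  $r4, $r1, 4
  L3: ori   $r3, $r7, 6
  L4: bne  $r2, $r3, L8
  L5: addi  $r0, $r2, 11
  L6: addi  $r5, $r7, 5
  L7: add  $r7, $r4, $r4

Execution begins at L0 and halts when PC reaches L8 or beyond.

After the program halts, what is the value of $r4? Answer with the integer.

4

[0] and  $r5, $r1, $r6  →  {$r0:0, $r1:4, $r2:8, $r3:7, $r4:10, $r5:0, $r6:9, $r7:3}
[1] bne  $r4, $r0, L4  →  {$r0:0, $r1:4, $r2:8, $r3:7, $r4:10, $r5:0, $r6:9, $r7:3}  ⟨branch taken⟩
[2] andi  $r4, $r1, 4  →  {$r0:0, $r1:4, $r2:8, $r3:7, $r4:4, $r5:0, $r6:9, $r7:3}
[4] bne  $r2, $r3, L8  →  {$r0:0, $r1:4, $r2:8, $r3:7, $r4:4, $r5:0, $r6:9, $r7:3}  ⟨branch taken⟩
[5] addi  $r0, $r2, 11  →  {$r0:0, $r1:4, $r2:8, $r3:7, $r4:4, $r5:0, $r6:9, $r7:3}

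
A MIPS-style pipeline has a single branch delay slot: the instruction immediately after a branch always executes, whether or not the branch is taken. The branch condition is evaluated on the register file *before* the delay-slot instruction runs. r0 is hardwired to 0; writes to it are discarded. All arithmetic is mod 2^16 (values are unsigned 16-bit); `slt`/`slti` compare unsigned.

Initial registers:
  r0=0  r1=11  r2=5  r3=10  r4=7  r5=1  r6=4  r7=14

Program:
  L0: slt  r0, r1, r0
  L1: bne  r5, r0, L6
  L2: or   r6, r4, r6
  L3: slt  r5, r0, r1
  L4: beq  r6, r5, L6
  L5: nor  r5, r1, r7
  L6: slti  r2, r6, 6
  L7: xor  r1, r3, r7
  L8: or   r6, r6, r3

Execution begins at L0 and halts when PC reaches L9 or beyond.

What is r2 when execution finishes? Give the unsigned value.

[0] slt  r0, r1, r0  →  {r0:0, r1:11, r2:5, r3:10, r4:7, r5:1, r6:4, r7:14}
[1] bne  r5, r0, L6  →  {r0:0, r1:11, r2:5, r3:10, r4:7, r5:1, r6:4, r7:14}  ⟨branch taken⟩
[2] or   r6, r4, r6  →  {r0:0, r1:11, r2:5, r3:10, r4:7, r5:1, r6:7, r7:14}
[6] slti  r2, r6, 6  →  {r0:0, r1:11, r2:0, r3:10, r4:7, r5:1, r6:7, r7:14}
[7] xor  r1, r3, r7  →  {r0:0, r1:4, r2:0, r3:10, r4:7, r5:1, r6:7, r7:14}
[8] or   r6, r6, r3  →  {r0:0, r1:4, r2:0, r3:10, r4:7, r5:1, r6:15, r7:14}

0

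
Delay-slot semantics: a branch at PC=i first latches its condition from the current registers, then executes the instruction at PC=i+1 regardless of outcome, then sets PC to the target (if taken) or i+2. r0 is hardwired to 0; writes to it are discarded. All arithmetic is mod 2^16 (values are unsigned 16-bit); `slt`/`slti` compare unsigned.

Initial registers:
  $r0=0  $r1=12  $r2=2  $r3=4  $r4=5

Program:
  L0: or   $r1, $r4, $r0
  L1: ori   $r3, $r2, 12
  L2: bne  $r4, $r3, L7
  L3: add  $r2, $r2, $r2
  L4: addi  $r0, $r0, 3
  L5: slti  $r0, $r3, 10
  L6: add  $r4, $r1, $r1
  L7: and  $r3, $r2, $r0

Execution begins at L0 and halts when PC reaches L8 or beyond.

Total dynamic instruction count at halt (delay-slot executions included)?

  step pc=0: or   $r1, $r4, $r0  regs=(0,5,2,4,5)
  step pc=1: ori   $r3, $r2, 12  regs=(0,5,2,14,5)
  step pc=2: bne  $r4, $r3, L7  cond=T  regs=(0,5,2,14,5)
  step pc=3: add  $r2, $r2, $r2  regs=(0,5,4,14,5)
  step pc=7: and  $r3, $r2, $r0  regs=(0,5,4,0,5)

5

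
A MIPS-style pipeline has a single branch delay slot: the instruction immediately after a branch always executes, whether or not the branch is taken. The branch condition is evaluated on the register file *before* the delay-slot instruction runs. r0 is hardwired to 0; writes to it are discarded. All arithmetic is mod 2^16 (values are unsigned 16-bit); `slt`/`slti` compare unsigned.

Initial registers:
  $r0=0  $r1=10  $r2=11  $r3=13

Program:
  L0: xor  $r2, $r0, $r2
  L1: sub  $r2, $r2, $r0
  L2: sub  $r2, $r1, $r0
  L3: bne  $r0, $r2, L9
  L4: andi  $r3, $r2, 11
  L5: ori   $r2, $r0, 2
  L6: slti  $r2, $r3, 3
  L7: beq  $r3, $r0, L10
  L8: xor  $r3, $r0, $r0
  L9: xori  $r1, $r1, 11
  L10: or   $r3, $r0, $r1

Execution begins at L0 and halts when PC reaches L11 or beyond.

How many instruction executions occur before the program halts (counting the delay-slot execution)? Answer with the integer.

[0] xor  $r2, $r0, $r2  →  {$r0:0, $r1:10, $r2:11, $r3:13}
[1] sub  $r2, $r2, $r0  →  {$r0:0, $r1:10, $r2:11, $r3:13}
[2] sub  $r2, $r1, $r0  →  {$r0:0, $r1:10, $r2:10, $r3:13}
[3] bne  $r0, $r2, L9  →  {$r0:0, $r1:10, $r2:10, $r3:13}  ⟨branch taken⟩
[4] andi  $r3, $r2, 11  →  {$r0:0, $r1:10, $r2:10, $r3:10}
[9] xori  $r1, $r1, 11  →  {$r0:0, $r1:1, $r2:10, $r3:10}
[10] or   $r3, $r0, $r1  →  {$r0:0, $r1:1, $r2:10, $r3:1}

7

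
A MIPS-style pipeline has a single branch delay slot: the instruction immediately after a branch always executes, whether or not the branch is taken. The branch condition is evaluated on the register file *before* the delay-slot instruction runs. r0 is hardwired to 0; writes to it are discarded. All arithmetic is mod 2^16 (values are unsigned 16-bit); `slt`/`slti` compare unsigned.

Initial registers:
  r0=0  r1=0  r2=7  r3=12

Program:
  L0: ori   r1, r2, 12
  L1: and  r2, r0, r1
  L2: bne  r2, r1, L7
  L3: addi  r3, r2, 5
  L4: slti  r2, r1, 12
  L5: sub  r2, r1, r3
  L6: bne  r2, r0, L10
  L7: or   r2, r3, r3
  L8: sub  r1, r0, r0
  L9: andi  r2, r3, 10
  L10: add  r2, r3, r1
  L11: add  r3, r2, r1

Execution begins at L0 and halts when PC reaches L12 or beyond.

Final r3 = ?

5

[0] ori   r1, r2, 12  →  {r0:0, r1:15, r2:7, r3:12}
[1] and  r2, r0, r1  →  {r0:0, r1:15, r2:0, r3:12}
[2] bne  r2, r1, L7  →  {r0:0, r1:15, r2:0, r3:12}  ⟨branch taken⟩
[3] addi  r3, r2, 5  →  {r0:0, r1:15, r2:0, r3:5}
[7] or   r2, r3, r3  →  {r0:0, r1:15, r2:5, r3:5}
[8] sub  r1, r0, r0  →  {r0:0, r1:0, r2:5, r3:5}
[9] andi  r2, r3, 10  →  {r0:0, r1:0, r2:0, r3:5}
[10] add  r2, r3, r1  →  {r0:0, r1:0, r2:5, r3:5}
[11] add  r3, r2, r1  →  {r0:0, r1:0, r2:5, r3:5}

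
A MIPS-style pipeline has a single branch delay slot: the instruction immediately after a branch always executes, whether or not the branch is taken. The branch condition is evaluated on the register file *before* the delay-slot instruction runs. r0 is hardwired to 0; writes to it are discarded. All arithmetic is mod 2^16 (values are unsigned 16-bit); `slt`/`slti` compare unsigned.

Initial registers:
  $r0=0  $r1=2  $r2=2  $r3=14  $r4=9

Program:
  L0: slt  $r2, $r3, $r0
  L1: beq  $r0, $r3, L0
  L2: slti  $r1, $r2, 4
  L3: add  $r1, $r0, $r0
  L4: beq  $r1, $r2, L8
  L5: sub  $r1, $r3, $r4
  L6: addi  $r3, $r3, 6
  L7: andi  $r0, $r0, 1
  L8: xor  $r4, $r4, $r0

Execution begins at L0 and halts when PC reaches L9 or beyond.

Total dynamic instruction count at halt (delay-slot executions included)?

[0] slt  $r2, $r3, $r0  →  {$r0:0, $r1:2, $r2:0, $r3:14, $r4:9}
[1] beq  $r0, $r3, L0  →  {$r0:0, $r1:2, $r2:0, $r3:14, $r4:9}  ⟨branch fallthrough⟩
[2] slti  $r1, $r2, 4  →  {$r0:0, $r1:1, $r2:0, $r3:14, $r4:9}
[3] add  $r1, $r0, $r0  →  {$r0:0, $r1:0, $r2:0, $r3:14, $r4:9}
[4] beq  $r1, $r2, L8  →  {$r0:0, $r1:0, $r2:0, $r3:14, $r4:9}  ⟨branch taken⟩
[5] sub  $r1, $r3, $r4  →  {$r0:0, $r1:5, $r2:0, $r3:14, $r4:9}
[8] xor  $r4, $r4, $r0  →  {$r0:0, $r1:5, $r2:0, $r3:14, $r4:9}

7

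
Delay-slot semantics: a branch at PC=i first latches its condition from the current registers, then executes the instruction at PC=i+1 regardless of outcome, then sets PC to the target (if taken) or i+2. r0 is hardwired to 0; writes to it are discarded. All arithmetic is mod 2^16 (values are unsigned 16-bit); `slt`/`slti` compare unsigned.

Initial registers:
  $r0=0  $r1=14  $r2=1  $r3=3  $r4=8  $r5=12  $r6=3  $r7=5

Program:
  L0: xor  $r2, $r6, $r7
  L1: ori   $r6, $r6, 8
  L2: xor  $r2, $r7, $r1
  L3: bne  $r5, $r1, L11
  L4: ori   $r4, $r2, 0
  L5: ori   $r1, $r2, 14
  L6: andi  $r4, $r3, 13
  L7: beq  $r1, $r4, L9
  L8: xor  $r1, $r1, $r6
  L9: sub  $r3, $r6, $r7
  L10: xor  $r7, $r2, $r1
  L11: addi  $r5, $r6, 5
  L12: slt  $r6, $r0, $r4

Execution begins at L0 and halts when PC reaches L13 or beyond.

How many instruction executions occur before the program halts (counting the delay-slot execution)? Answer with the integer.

PC=0  xor  $r2, $r6, $r7     | $r0=0 $r1=14 $r2=6 $r3=3 $r4=8 $r5=12 $r6=3 $r7=5
PC=1  ori   $r6, $r6, 8      | $r0=0 $r1=14 $r2=6 $r3=3 $r4=8 $r5=12 $r6=11 $r7=5
PC=2  xor  $r2, $r7, $r1     | $r0=0 $r1=14 $r2=11 $r3=3 $r4=8 $r5=12 $r6=11 $r7=5
PC=3  bne  $r5, $r1, L11     | $r0=0 $r1=14 $r2=11 $r3=3 $r4=8 $r5=12 $r6=11 $r7=5  [TAKEN]
PC=4  ori   $r4, $r2, 0      | $r0=0 $r1=14 $r2=11 $r3=3 $r4=11 $r5=12 $r6=11 $r7=5
PC=11 addi  $r5, $r6, 5      | $r0=0 $r1=14 $r2=11 $r3=3 $r4=11 $r5=16 $r6=11 $r7=5
PC=12 slt  $r6, $r0, $r4     | $r0=0 $r1=14 $r2=11 $r3=3 $r4=11 $r5=16 $r6=1 $r7=5

7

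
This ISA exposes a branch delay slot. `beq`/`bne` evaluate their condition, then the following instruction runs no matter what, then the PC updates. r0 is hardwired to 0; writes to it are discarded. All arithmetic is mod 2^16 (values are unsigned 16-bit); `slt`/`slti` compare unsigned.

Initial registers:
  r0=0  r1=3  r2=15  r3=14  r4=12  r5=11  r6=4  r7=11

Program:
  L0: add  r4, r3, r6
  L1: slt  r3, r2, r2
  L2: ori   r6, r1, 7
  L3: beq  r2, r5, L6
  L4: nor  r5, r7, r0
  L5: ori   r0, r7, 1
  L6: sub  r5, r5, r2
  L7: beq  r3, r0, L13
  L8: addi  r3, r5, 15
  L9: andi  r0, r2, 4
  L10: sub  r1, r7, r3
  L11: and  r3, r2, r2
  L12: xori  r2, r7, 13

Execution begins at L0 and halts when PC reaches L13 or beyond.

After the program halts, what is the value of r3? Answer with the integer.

[0] add  r4, r3, r6  →  {r0:0, r1:3, r2:15, r3:14, r4:18, r5:11, r6:4, r7:11}
[1] slt  r3, r2, r2  →  {r0:0, r1:3, r2:15, r3:0, r4:18, r5:11, r6:4, r7:11}
[2] ori   r6, r1, 7  →  {r0:0, r1:3, r2:15, r3:0, r4:18, r5:11, r6:7, r7:11}
[3] beq  r2, r5, L6  →  {r0:0, r1:3, r2:15, r3:0, r4:18, r5:11, r6:7, r7:11}  ⟨branch fallthrough⟩
[4] nor  r5, r7, r0  →  {r0:0, r1:3, r2:15, r3:0, r4:18, r5:65524, r6:7, r7:11}
[5] ori   r0, r7, 1  →  {r0:0, r1:3, r2:15, r3:0, r4:18, r5:65524, r6:7, r7:11}
[6] sub  r5, r5, r2  →  {r0:0, r1:3, r2:15, r3:0, r4:18, r5:65509, r6:7, r7:11}
[7] beq  r3, r0, L13  →  {r0:0, r1:3, r2:15, r3:0, r4:18, r5:65509, r6:7, r7:11}  ⟨branch taken⟩
[8] addi  r3, r5, 15  →  {r0:0, r1:3, r2:15, r3:65524, r4:18, r5:65509, r6:7, r7:11}

65524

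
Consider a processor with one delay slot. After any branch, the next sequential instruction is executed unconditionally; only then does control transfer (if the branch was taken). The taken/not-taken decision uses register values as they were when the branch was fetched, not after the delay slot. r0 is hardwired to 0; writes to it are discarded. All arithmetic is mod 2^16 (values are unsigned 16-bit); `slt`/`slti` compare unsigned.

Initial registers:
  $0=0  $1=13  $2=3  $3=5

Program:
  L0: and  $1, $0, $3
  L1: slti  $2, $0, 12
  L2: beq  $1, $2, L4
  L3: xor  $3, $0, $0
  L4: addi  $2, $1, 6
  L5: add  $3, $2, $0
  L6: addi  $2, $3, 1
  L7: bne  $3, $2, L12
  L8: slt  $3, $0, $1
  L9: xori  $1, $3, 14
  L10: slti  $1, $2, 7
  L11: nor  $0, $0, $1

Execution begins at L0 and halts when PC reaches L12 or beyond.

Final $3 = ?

  step pc=0: and  $1, $0, $3  regs=(0,0,3,5)
  step pc=1: slti  $2, $0, 12  regs=(0,0,1,5)
  step pc=2: beq  $1, $2, L4  cond=F  regs=(0,0,1,5)
  step pc=3: xor  $3, $0, $0  regs=(0,0,1,0)
  step pc=4: addi  $2, $1, 6  regs=(0,0,6,0)
  step pc=5: add  $3, $2, $0  regs=(0,0,6,6)
  step pc=6: addi  $2, $3, 1  regs=(0,0,7,6)
  step pc=7: bne  $3, $2, L12  cond=T  regs=(0,0,7,6)
  step pc=8: slt  $3, $0, $1  regs=(0,0,7,0)

0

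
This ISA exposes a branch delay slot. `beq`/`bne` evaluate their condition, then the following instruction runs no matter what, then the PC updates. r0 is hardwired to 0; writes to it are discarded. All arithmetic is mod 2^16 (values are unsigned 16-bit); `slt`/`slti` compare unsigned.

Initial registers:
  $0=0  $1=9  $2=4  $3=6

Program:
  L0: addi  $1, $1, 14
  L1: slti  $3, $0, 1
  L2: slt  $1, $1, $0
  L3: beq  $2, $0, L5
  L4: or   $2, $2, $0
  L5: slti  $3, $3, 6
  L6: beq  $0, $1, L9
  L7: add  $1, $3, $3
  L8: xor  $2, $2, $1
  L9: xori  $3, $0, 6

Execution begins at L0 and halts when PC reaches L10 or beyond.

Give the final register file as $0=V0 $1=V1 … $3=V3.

#0 addi  $1, $1, 14 ; 0/23/4/6
#1 slti  $3, $0, 1 ; 0/23/4/1
#2 slt  $1, $1, $0 ; 0/0/4/1
#3 beq  $2, $0, L5 ; 0/0/4/1 ; →fallthru
#4 or   $2, $2, $0 ; 0/0/4/1
#5 slti  $3, $3, 6 ; 0/0/4/1
#6 beq  $0, $1, L9 ; 0/0/4/1 ; →target
#7 add  $1, $3, $3 ; 0/2/4/1
#9 xori  $3, $0, 6 ; 0/2/4/6

$0=0 $1=2 $2=4 $3=6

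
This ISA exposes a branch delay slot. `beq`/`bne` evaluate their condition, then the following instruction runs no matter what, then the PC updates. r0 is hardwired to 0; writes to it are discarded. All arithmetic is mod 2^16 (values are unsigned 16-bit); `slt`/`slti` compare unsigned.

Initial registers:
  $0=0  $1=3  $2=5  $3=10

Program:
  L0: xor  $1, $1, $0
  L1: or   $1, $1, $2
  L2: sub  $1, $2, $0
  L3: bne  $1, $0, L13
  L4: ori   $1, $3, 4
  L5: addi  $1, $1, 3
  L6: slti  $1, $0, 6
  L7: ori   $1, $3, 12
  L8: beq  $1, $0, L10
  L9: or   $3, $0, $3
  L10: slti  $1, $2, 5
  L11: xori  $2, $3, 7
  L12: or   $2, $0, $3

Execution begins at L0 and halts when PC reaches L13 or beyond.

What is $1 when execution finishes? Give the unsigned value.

  step pc=0: xor  $1, $1, $0  regs=(0,3,5,10)
  step pc=1: or   $1, $1, $2  regs=(0,7,5,10)
  step pc=2: sub  $1, $2, $0  regs=(0,5,5,10)
  step pc=3: bne  $1, $0, L13  cond=T  regs=(0,5,5,10)
  step pc=4: ori   $1, $3, 4  regs=(0,14,5,10)

14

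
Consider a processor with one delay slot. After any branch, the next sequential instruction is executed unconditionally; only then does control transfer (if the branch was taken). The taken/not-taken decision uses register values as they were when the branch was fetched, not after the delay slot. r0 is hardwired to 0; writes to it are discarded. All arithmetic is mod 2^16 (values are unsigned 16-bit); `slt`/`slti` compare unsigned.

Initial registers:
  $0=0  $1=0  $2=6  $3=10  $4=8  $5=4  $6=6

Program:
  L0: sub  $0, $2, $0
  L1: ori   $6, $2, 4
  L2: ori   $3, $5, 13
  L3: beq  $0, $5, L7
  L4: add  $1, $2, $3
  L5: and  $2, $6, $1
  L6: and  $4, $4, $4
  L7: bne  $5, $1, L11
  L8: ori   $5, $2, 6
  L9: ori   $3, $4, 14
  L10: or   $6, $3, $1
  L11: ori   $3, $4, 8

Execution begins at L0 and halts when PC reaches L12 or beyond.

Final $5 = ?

6

[0] sub  $0, $2, $0  →  {$0:0, $1:0, $2:6, $3:10, $4:8, $5:4, $6:6}
[1] ori   $6, $2, 4  →  {$0:0, $1:0, $2:6, $3:10, $4:8, $5:4, $6:6}
[2] ori   $3, $5, 13  →  {$0:0, $1:0, $2:6, $3:13, $4:8, $5:4, $6:6}
[3] beq  $0, $5, L7  →  {$0:0, $1:0, $2:6, $3:13, $4:8, $5:4, $6:6}  ⟨branch fallthrough⟩
[4] add  $1, $2, $3  →  {$0:0, $1:19, $2:6, $3:13, $4:8, $5:4, $6:6}
[5] and  $2, $6, $1  →  {$0:0, $1:19, $2:2, $3:13, $4:8, $5:4, $6:6}
[6] and  $4, $4, $4  →  {$0:0, $1:19, $2:2, $3:13, $4:8, $5:4, $6:6}
[7] bne  $5, $1, L11  →  {$0:0, $1:19, $2:2, $3:13, $4:8, $5:4, $6:6}  ⟨branch taken⟩
[8] ori   $5, $2, 6  →  {$0:0, $1:19, $2:2, $3:13, $4:8, $5:6, $6:6}
[11] ori   $3, $4, 8  →  {$0:0, $1:19, $2:2, $3:8, $4:8, $5:6, $6:6}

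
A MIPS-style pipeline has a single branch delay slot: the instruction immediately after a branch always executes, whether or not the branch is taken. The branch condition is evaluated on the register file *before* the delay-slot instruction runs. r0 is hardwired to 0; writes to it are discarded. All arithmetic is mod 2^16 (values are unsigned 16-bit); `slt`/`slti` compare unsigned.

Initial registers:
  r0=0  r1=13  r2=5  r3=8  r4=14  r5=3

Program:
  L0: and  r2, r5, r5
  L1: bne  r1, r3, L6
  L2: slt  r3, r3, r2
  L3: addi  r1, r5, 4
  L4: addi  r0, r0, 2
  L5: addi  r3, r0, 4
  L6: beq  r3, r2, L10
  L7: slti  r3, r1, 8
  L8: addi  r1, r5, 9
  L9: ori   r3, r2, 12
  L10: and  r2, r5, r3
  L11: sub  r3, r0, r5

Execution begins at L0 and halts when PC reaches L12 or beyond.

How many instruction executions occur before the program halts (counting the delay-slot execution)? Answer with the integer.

[0] and  r2, r5, r5  →  {r0:0, r1:13, r2:3, r3:8, r4:14, r5:3}
[1] bne  r1, r3, L6  →  {r0:0, r1:13, r2:3, r3:8, r4:14, r5:3}  ⟨branch taken⟩
[2] slt  r3, r3, r2  →  {r0:0, r1:13, r2:3, r3:0, r4:14, r5:3}
[6] beq  r3, r2, L10  →  {r0:0, r1:13, r2:3, r3:0, r4:14, r5:3}  ⟨branch fallthrough⟩
[7] slti  r3, r1, 8  →  {r0:0, r1:13, r2:3, r3:0, r4:14, r5:3}
[8] addi  r1, r5, 9  →  {r0:0, r1:12, r2:3, r3:0, r4:14, r5:3}
[9] ori   r3, r2, 12  →  {r0:0, r1:12, r2:3, r3:15, r4:14, r5:3}
[10] and  r2, r5, r3  →  {r0:0, r1:12, r2:3, r3:15, r4:14, r5:3}
[11] sub  r3, r0, r5  →  {r0:0, r1:12, r2:3, r3:65533, r4:14, r5:3}

9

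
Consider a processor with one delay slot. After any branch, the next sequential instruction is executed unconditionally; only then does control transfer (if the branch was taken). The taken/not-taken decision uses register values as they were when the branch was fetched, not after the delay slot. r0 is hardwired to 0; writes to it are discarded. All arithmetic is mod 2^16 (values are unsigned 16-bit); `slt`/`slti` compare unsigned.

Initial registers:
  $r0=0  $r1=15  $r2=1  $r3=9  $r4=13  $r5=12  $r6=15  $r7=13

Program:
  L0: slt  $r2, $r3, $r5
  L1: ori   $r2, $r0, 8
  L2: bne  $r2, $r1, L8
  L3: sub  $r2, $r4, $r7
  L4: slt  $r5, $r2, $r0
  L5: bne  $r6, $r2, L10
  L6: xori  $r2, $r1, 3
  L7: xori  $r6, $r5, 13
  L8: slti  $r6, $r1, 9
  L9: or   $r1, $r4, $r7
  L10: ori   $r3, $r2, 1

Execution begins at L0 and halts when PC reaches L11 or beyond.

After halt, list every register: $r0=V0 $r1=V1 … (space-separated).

$r0=0 $r1=13 $r2=0 $r3=1 $r4=13 $r5=12 $r6=0 $r7=13

PC=0  slt  $r2, $r3, $r5     | $r0=0 $r1=15 $r2=1 $r3=9 $r4=13 $r5=12 $r6=15 $r7=13
PC=1  ori   $r2, $r0, 8      | $r0=0 $r1=15 $r2=8 $r3=9 $r4=13 $r5=12 $r6=15 $r7=13
PC=2  bne  $r2, $r1, L8      | $r0=0 $r1=15 $r2=8 $r3=9 $r4=13 $r5=12 $r6=15 $r7=13  [TAKEN]
PC=3  sub  $r2, $r4, $r7     | $r0=0 $r1=15 $r2=0 $r3=9 $r4=13 $r5=12 $r6=15 $r7=13
PC=8  slti  $r6, $r1, 9      | $r0=0 $r1=15 $r2=0 $r3=9 $r4=13 $r5=12 $r6=0 $r7=13
PC=9  or   $r1, $r4, $r7     | $r0=0 $r1=13 $r2=0 $r3=9 $r4=13 $r5=12 $r6=0 $r7=13
PC=10 ori   $r3, $r2, 1      | $r0=0 $r1=13 $r2=0 $r3=1 $r4=13 $r5=12 $r6=0 $r7=13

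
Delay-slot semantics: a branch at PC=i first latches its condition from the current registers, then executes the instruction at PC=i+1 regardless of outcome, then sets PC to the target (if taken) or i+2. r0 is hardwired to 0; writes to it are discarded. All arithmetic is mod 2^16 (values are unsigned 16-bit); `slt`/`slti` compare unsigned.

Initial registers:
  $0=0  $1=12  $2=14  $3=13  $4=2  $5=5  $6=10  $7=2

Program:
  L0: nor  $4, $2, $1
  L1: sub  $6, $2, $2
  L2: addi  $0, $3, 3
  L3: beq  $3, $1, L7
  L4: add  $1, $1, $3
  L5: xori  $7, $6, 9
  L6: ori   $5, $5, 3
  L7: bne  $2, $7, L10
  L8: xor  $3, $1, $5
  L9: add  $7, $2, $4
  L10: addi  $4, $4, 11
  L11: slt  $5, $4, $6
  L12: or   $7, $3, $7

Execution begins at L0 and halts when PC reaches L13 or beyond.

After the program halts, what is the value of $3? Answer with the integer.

30

[0] nor  $4, $2, $1  →  {$0:0, $1:12, $2:14, $3:13, $4:65521, $5:5, $6:10, $7:2}
[1] sub  $6, $2, $2  →  {$0:0, $1:12, $2:14, $3:13, $4:65521, $5:5, $6:0, $7:2}
[2] addi  $0, $3, 3  →  {$0:0, $1:12, $2:14, $3:13, $4:65521, $5:5, $6:0, $7:2}
[3] beq  $3, $1, L7  →  {$0:0, $1:12, $2:14, $3:13, $4:65521, $5:5, $6:0, $7:2}  ⟨branch fallthrough⟩
[4] add  $1, $1, $3  →  {$0:0, $1:25, $2:14, $3:13, $4:65521, $5:5, $6:0, $7:2}
[5] xori  $7, $6, 9  →  {$0:0, $1:25, $2:14, $3:13, $4:65521, $5:5, $6:0, $7:9}
[6] ori   $5, $5, 3  →  {$0:0, $1:25, $2:14, $3:13, $4:65521, $5:7, $6:0, $7:9}
[7] bne  $2, $7, L10  →  {$0:0, $1:25, $2:14, $3:13, $4:65521, $5:7, $6:0, $7:9}  ⟨branch taken⟩
[8] xor  $3, $1, $5  →  {$0:0, $1:25, $2:14, $3:30, $4:65521, $5:7, $6:0, $7:9}
[10] addi  $4, $4, 11  →  {$0:0, $1:25, $2:14, $3:30, $4:65532, $5:7, $6:0, $7:9}
[11] slt  $5, $4, $6  →  {$0:0, $1:25, $2:14, $3:30, $4:65532, $5:0, $6:0, $7:9}
[12] or   $7, $3, $7  →  {$0:0, $1:25, $2:14, $3:30, $4:65532, $5:0, $6:0, $7:31}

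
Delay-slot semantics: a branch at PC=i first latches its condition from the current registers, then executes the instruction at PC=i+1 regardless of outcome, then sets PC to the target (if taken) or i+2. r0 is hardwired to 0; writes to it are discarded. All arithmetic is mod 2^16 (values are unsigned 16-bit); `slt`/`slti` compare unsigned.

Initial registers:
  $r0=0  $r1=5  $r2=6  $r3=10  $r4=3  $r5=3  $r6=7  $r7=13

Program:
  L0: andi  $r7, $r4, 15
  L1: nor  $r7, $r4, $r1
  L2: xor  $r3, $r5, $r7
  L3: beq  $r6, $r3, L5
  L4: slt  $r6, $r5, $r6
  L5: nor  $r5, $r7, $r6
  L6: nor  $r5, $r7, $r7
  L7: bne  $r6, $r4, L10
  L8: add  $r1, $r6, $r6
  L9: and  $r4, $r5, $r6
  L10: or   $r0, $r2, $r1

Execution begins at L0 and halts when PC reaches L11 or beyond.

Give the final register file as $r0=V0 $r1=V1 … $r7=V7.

$r0=0 $r1=2 $r2=6 $r3=65531 $r4=3 $r5=7 $r6=1 $r7=65528

#0 andi  $r7, $r4, 15 ; 0/5/6/10/3/3/7/3
#1 nor  $r7, $r4, $r1 ; 0/5/6/10/3/3/7/65528
#2 xor  $r3, $r5, $r7 ; 0/5/6/65531/3/3/7/65528
#3 beq  $r6, $r3, L5 ; 0/5/6/65531/3/3/7/65528 ; →fallthru
#4 slt  $r6, $r5, $r6 ; 0/5/6/65531/3/3/1/65528
#5 nor  $r5, $r7, $r6 ; 0/5/6/65531/3/6/1/65528
#6 nor  $r5, $r7, $r7 ; 0/5/6/65531/3/7/1/65528
#7 bne  $r6, $r4, L10 ; 0/5/6/65531/3/7/1/65528 ; →target
#8 add  $r1, $r6, $r6 ; 0/2/6/65531/3/7/1/65528
#10 or   $r0, $r2, $r1 ; 0/2/6/65531/3/7/1/65528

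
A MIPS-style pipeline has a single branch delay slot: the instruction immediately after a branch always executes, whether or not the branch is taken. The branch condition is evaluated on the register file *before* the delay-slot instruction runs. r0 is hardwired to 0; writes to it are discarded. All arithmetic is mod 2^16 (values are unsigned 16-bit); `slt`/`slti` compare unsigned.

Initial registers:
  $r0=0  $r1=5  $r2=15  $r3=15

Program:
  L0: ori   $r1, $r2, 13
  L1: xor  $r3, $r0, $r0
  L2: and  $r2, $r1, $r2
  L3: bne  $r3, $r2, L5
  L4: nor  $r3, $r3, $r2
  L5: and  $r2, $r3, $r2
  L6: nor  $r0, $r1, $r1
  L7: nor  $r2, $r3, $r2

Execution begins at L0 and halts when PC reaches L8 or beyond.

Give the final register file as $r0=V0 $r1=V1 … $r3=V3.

$r0=0 $r1=15 $r2=15 $r3=65520

PC=0  ori   $r1, $r2, 13     | $r0=0 $r1=15 $r2=15 $r3=15
PC=1  xor  $r3, $r0, $r0     | $r0=0 $r1=15 $r2=15 $r3=0
PC=2  and  $r2, $r1, $r2     | $r0=0 $r1=15 $r2=15 $r3=0
PC=3  bne  $r3, $r2, L5      | $r0=0 $r1=15 $r2=15 $r3=0  [TAKEN]
PC=4  nor  $r3, $r3, $r2     | $r0=0 $r1=15 $r2=15 $r3=65520
PC=5  and  $r2, $r3, $r2     | $r0=0 $r1=15 $r2=0 $r3=65520
PC=6  nor  $r0, $r1, $r1     | $r0=0 $r1=15 $r2=0 $r3=65520
PC=7  nor  $r2, $r3, $r2     | $r0=0 $r1=15 $r2=15 $r3=65520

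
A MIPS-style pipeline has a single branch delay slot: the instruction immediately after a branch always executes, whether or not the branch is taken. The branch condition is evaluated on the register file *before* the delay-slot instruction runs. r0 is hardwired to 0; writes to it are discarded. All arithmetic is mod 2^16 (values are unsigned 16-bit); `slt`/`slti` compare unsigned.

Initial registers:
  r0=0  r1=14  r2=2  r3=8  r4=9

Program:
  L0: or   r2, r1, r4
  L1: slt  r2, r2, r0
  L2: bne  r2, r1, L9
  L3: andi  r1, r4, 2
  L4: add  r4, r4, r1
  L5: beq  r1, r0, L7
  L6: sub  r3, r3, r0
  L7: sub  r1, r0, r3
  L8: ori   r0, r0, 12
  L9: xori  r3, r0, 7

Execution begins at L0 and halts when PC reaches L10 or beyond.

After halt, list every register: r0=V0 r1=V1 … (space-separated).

[0] or   r2, r1, r4  →  {r0:0, r1:14, r2:15, r3:8, r4:9}
[1] slt  r2, r2, r0  →  {r0:0, r1:14, r2:0, r3:8, r4:9}
[2] bne  r2, r1, L9  →  {r0:0, r1:14, r2:0, r3:8, r4:9}  ⟨branch taken⟩
[3] andi  r1, r4, 2  →  {r0:0, r1:0, r2:0, r3:8, r4:9}
[9] xori  r3, r0, 7  →  {r0:0, r1:0, r2:0, r3:7, r4:9}

r0=0 r1=0 r2=0 r3=7 r4=9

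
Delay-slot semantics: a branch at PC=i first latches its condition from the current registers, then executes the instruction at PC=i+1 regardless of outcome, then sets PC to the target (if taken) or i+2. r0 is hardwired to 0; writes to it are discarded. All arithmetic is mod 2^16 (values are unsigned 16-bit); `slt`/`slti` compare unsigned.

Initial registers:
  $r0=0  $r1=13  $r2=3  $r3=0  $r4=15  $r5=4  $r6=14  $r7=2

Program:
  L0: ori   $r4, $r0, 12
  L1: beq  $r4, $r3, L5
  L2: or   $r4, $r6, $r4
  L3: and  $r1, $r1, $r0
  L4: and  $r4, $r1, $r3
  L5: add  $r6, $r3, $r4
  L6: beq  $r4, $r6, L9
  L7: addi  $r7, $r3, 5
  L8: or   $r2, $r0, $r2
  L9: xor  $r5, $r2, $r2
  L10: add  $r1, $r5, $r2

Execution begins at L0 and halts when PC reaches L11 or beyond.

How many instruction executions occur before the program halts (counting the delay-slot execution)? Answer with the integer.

PC=0  ori   $r4, $r0, 12     | $r0=0 $r1=13 $r2=3 $r3=0 $r4=12 $r5=4 $r6=14 $r7=2
PC=1  beq  $r4, $r3, L5      | $r0=0 $r1=13 $r2=3 $r3=0 $r4=12 $r5=4 $r6=14 $r7=2  [not taken]
PC=2  or   $r4, $r6, $r4     | $r0=0 $r1=13 $r2=3 $r3=0 $r4=14 $r5=4 $r6=14 $r7=2
PC=3  and  $r1, $r1, $r0     | $r0=0 $r1=0 $r2=3 $r3=0 $r4=14 $r5=4 $r6=14 $r7=2
PC=4  and  $r4, $r1, $r3     | $r0=0 $r1=0 $r2=3 $r3=0 $r4=0 $r5=4 $r6=14 $r7=2
PC=5  add  $r6, $r3, $r4     | $r0=0 $r1=0 $r2=3 $r3=0 $r4=0 $r5=4 $r6=0 $r7=2
PC=6  beq  $r4, $r6, L9      | $r0=0 $r1=0 $r2=3 $r3=0 $r4=0 $r5=4 $r6=0 $r7=2  [TAKEN]
PC=7  addi  $r7, $r3, 5      | $r0=0 $r1=0 $r2=3 $r3=0 $r4=0 $r5=4 $r6=0 $r7=5
PC=9  xor  $r5, $r2, $r2     | $r0=0 $r1=0 $r2=3 $r3=0 $r4=0 $r5=0 $r6=0 $r7=5
PC=10 add  $r1, $r5, $r2     | $r0=0 $r1=3 $r2=3 $r3=0 $r4=0 $r5=0 $r6=0 $r7=5

10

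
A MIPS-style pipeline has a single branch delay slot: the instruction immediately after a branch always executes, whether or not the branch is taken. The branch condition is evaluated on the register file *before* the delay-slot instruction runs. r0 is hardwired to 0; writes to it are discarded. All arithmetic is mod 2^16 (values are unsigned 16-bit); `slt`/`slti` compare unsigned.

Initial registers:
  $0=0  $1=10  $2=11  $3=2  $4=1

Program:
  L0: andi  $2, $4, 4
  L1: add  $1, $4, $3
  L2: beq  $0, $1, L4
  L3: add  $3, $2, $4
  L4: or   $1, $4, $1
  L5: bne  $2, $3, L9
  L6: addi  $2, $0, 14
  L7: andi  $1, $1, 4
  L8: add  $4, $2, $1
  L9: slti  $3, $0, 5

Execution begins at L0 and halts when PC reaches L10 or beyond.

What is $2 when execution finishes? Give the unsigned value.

14

  step pc=0: andi  $2, $4, 4  regs=(0,10,0,2,1)
  step pc=1: add  $1, $4, $3  regs=(0,3,0,2,1)
  step pc=2: beq  $0, $1, L4  cond=F  regs=(0,3,0,2,1)
  step pc=3: add  $3, $2, $4  regs=(0,3,0,1,1)
  step pc=4: or   $1, $4, $1  regs=(0,3,0,1,1)
  step pc=5: bne  $2, $3, L9  cond=T  regs=(0,3,0,1,1)
  step pc=6: addi  $2, $0, 14  regs=(0,3,14,1,1)
  step pc=9: slti  $3, $0, 5  regs=(0,3,14,1,1)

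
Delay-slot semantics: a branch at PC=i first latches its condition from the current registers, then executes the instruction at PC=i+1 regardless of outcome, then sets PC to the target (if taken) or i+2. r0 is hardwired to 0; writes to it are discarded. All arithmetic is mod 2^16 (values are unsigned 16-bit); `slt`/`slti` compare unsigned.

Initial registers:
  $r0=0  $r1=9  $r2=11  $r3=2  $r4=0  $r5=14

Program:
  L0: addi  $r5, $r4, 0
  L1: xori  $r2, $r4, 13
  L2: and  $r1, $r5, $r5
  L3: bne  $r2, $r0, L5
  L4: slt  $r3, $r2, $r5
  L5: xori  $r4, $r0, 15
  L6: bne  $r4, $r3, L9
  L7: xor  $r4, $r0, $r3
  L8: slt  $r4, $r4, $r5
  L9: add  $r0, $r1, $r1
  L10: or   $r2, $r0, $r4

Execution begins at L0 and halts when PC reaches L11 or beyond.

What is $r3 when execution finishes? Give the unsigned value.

  step pc=0: addi  $r5, $r4, 0  regs=(0,9,11,2,0,0)
  step pc=1: xori  $r2, $r4, 13  regs=(0,9,13,2,0,0)
  step pc=2: and  $r1, $r5, $r5  regs=(0,0,13,2,0,0)
  step pc=3: bne  $r2, $r0, L5  cond=T  regs=(0,0,13,2,0,0)
  step pc=4: slt  $r3, $r2, $r5  regs=(0,0,13,0,0,0)
  step pc=5: xori  $r4, $r0, 15  regs=(0,0,13,0,15,0)
  step pc=6: bne  $r4, $r3, L9  cond=T  regs=(0,0,13,0,15,0)
  step pc=7: xor  $r4, $r0, $r3  regs=(0,0,13,0,0,0)
  step pc=9: add  $r0, $r1, $r1  regs=(0,0,13,0,0,0)
  step pc=10: or   $r2, $r0, $r4  regs=(0,0,0,0,0,0)

0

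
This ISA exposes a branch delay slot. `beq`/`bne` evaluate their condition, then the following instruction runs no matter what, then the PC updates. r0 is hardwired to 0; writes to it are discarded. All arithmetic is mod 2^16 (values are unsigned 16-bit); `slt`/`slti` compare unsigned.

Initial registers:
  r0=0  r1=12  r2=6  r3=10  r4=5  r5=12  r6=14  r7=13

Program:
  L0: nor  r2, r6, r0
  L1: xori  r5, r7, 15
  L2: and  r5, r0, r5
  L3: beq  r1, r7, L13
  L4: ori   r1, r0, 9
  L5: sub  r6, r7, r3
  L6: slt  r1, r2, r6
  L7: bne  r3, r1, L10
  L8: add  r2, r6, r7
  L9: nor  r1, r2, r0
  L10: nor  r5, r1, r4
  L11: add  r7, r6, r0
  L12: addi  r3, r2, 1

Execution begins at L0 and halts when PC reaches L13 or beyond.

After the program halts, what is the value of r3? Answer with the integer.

17

[0] nor  r2, r6, r0  →  {r0:0, r1:12, r2:65521, r3:10, r4:5, r5:12, r6:14, r7:13}
[1] xori  r5, r7, 15  →  {r0:0, r1:12, r2:65521, r3:10, r4:5, r5:2, r6:14, r7:13}
[2] and  r5, r0, r5  →  {r0:0, r1:12, r2:65521, r3:10, r4:5, r5:0, r6:14, r7:13}
[3] beq  r1, r7, L13  →  {r0:0, r1:12, r2:65521, r3:10, r4:5, r5:0, r6:14, r7:13}  ⟨branch fallthrough⟩
[4] ori   r1, r0, 9  →  {r0:0, r1:9, r2:65521, r3:10, r4:5, r5:0, r6:14, r7:13}
[5] sub  r6, r7, r3  →  {r0:0, r1:9, r2:65521, r3:10, r4:5, r5:0, r6:3, r7:13}
[6] slt  r1, r2, r6  →  {r0:0, r1:0, r2:65521, r3:10, r4:5, r5:0, r6:3, r7:13}
[7] bne  r3, r1, L10  →  {r0:0, r1:0, r2:65521, r3:10, r4:5, r5:0, r6:3, r7:13}  ⟨branch taken⟩
[8] add  r2, r6, r7  →  {r0:0, r1:0, r2:16, r3:10, r4:5, r5:0, r6:3, r7:13}
[10] nor  r5, r1, r4  →  {r0:0, r1:0, r2:16, r3:10, r4:5, r5:65530, r6:3, r7:13}
[11] add  r7, r6, r0  →  {r0:0, r1:0, r2:16, r3:10, r4:5, r5:65530, r6:3, r7:3}
[12] addi  r3, r2, 1  →  {r0:0, r1:0, r2:16, r3:17, r4:5, r5:65530, r6:3, r7:3}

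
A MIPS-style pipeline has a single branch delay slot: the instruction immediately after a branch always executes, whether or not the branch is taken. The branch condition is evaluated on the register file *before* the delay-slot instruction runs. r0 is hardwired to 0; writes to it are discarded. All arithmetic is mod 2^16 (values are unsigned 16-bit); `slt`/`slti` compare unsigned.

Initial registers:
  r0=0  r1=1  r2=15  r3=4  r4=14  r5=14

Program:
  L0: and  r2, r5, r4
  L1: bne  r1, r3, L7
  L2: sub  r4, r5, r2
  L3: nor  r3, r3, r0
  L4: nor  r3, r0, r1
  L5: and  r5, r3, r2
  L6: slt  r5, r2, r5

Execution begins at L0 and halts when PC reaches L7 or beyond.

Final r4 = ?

[0] and  r2, r5, r4  →  {r0:0, r1:1, r2:14, r3:4, r4:14, r5:14}
[1] bne  r1, r3, L7  →  {r0:0, r1:1, r2:14, r3:4, r4:14, r5:14}  ⟨branch taken⟩
[2] sub  r4, r5, r2  →  {r0:0, r1:1, r2:14, r3:4, r4:0, r5:14}

0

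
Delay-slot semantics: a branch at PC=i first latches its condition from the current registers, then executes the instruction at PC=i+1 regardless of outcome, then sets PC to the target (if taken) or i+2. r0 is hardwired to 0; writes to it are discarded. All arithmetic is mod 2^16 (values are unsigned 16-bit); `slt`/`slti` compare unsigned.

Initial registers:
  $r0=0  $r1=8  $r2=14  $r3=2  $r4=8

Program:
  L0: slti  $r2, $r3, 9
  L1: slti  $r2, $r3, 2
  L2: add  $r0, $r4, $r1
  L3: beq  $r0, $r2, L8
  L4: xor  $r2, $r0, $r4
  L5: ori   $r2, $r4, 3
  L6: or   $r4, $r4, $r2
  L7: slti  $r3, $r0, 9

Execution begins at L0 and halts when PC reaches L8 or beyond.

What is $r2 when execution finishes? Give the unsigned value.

PC=0  slti  $r2, $r3, 9      | $r0=0 $r1=8 $r2=1 $r3=2 $r4=8
PC=1  slti  $r2, $r3, 2      | $r0=0 $r1=8 $r2=0 $r3=2 $r4=8
PC=2  add  $r0, $r4, $r1     | $r0=0 $r1=8 $r2=0 $r3=2 $r4=8
PC=3  beq  $r0, $r2, L8      | $r0=0 $r1=8 $r2=0 $r3=2 $r4=8  [TAKEN]
PC=4  xor  $r2, $r0, $r4     | $r0=0 $r1=8 $r2=8 $r3=2 $r4=8

8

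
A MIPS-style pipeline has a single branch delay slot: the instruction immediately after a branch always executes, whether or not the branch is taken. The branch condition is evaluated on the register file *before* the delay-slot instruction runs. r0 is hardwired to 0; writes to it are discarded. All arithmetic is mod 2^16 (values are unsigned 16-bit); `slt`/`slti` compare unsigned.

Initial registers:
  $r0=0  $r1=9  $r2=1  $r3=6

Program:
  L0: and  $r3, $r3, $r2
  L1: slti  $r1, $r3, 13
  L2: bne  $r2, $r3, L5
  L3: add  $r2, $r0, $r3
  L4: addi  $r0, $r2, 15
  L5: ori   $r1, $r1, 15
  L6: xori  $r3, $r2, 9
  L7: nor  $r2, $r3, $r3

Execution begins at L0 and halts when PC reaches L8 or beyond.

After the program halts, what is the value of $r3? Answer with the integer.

[0] and  $r3, $r3, $r2  →  {$r0:0, $r1:9, $r2:1, $r3:0}
[1] slti  $r1, $r3, 13  →  {$r0:0, $r1:1, $r2:1, $r3:0}
[2] bne  $r2, $r3, L5  →  {$r0:0, $r1:1, $r2:1, $r3:0}  ⟨branch taken⟩
[3] add  $r2, $r0, $r3  →  {$r0:0, $r1:1, $r2:0, $r3:0}
[5] ori   $r1, $r1, 15  →  {$r0:0, $r1:15, $r2:0, $r3:0}
[6] xori  $r3, $r2, 9  →  {$r0:0, $r1:15, $r2:0, $r3:9}
[7] nor  $r2, $r3, $r3  →  {$r0:0, $r1:15, $r2:65526, $r3:9}

9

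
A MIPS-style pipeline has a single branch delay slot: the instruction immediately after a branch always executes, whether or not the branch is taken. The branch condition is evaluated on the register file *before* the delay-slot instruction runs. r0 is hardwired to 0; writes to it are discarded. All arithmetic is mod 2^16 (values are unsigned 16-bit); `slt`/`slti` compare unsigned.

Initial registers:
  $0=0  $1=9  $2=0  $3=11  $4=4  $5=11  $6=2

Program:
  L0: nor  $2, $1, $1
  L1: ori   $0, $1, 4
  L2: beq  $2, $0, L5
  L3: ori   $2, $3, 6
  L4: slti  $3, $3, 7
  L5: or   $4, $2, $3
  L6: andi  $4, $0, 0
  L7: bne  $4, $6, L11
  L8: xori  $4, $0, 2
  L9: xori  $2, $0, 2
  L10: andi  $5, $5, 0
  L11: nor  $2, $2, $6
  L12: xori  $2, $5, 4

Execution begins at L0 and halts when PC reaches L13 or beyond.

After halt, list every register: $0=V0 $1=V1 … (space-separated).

$0=0 $1=9 $2=15 $3=0 $4=2 $5=11 $6=2

  step pc=0: nor  $2, $1, $1  regs=(0,9,65526,11,4,11,2)
  step pc=1: ori   $0, $1, 4  regs=(0,9,65526,11,4,11,2)
  step pc=2: beq  $2, $0, L5  cond=F  regs=(0,9,65526,11,4,11,2)
  step pc=3: ori   $2, $3, 6  regs=(0,9,15,11,4,11,2)
  step pc=4: slti  $3, $3, 7  regs=(0,9,15,0,4,11,2)
  step pc=5: or   $4, $2, $3  regs=(0,9,15,0,15,11,2)
  step pc=6: andi  $4, $0, 0  regs=(0,9,15,0,0,11,2)
  step pc=7: bne  $4, $6, L11  cond=T  regs=(0,9,15,0,0,11,2)
  step pc=8: xori  $4, $0, 2  regs=(0,9,15,0,2,11,2)
  step pc=11: nor  $2, $2, $6  regs=(0,9,65520,0,2,11,2)
  step pc=12: xori  $2, $5, 4  regs=(0,9,15,0,2,11,2)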